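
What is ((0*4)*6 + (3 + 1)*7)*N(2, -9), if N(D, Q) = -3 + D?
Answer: -28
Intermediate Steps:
((0*4)*6 + (3 + 1)*7)*N(2, -9) = ((0*4)*6 + (3 + 1)*7)*(-3 + 2) = (0*6 + 4*7)*(-1) = (0 + 28)*(-1) = 28*(-1) = -28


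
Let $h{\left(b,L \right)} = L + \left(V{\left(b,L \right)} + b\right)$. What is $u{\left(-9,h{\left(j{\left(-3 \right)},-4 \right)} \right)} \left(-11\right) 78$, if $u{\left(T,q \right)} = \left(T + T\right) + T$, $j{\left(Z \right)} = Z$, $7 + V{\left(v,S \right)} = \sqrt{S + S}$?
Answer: $23166$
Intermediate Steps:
$V{\left(v,S \right)} = -7 + \sqrt{2} \sqrt{S}$ ($V{\left(v,S \right)} = -7 + \sqrt{S + S} = -7 + \sqrt{2 S} = -7 + \sqrt{2} \sqrt{S}$)
$h{\left(b,L \right)} = -7 + L + b + \sqrt{2} \sqrt{L}$ ($h{\left(b,L \right)} = L + \left(\left(-7 + \sqrt{2} \sqrt{L}\right) + b\right) = L + \left(-7 + b + \sqrt{2} \sqrt{L}\right) = -7 + L + b + \sqrt{2} \sqrt{L}$)
$u{\left(T,q \right)} = 3 T$ ($u{\left(T,q \right)} = 2 T + T = 3 T$)
$u{\left(-9,h{\left(j{\left(-3 \right)},-4 \right)} \right)} \left(-11\right) 78 = 3 \left(-9\right) \left(-11\right) 78 = \left(-27\right) \left(-11\right) 78 = 297 \cdot 78 = 23166$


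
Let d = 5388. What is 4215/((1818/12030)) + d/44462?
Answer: 62625554869/2245331 ≈ 27891.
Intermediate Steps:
4215/((1818/12030)) + d/44462 = 4215/((1818/12030)) + 5388/44462 = 4215/((1818*(1/12030))) + 5388*(1/44462) = 4215/(303/2005) + 2694/22231 = 4215*(2005/303) + 2694/22231 = 2817025/101 + 2694/22231 = 62625554869/2245331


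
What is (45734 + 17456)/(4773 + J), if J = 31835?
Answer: 31595/18304 ≈ 1.7261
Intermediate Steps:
(45734 + 17456)/(4773 + J) = (45734 + 17456)/(4773 + 31835) = 63190/36608 = 63190*(1/36608) = 31595/18304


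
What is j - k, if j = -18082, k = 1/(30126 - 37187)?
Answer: -127677001/7061 ≈ -18082.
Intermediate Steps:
k = -1/7061 (k = 1/(-7061) = -1/7061 ≈ -0.00014162)
j - k = -18082 - 1*(-1/7061) = -18082 + 1/7061 = -127677001/7061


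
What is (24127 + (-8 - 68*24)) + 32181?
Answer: 54668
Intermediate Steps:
(24127 + (-8 - 68*24)) + 32181 = (24127 + (-8 - 1632)) + 32181 = (24127 - 1640) + 32181 = 22487 + 32181 = 54668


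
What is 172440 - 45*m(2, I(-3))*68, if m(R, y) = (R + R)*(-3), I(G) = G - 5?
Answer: 209160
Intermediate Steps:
I(G) = -5 + G
m(R, y) = -6*R (m(R, y) = (2*R)*(-3) = -6*R)
172440 - 45*m(2, I(-3))*68 = 172440 - 45*(-6*2)*68 = 172440 - 45*(-12)*68 = 172440 - (-540)*68 = 172440 - 1*(-36720) = 172440 + 36720 = 209160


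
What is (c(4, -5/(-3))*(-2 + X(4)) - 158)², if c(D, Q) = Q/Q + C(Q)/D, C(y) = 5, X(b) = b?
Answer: 94249/4 ≈ 23562.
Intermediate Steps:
c(D, Q) = 1 + 5/D (c(D, Q) = Q/Q + 5/D = 1 + 5/D)
(c(4, -5/(-3))*(-2 + X(4)) - 158)² = (((5 + 4)/4)*(-2 + 4) - 158)² = (((¼)*9)*2 - 158)² = ((9/4)*2 - 158)² = (9/2 - 158)² = (-307/2)² = 94249/4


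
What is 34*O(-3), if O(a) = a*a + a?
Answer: 204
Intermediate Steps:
O(a) = a + a**2 (O(a) = a**2 + a = a + a**2)
34*O(-3) = 34*(-3*(1 - 3)) = 34*(-3*(-2)) = 34*6 = 204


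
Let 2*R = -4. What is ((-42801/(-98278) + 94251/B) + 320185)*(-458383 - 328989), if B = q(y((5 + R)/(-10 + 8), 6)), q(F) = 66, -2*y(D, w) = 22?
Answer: -136877861235053744/540529 ≈ -2.5323e+11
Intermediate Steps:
R = -2 (R = (½)*(-4) = -2)
y(D, w) = -11 (y(D, w) = -½*22 = -11)
B = 66
((-42801/(-98278) + 94251/B) + 320185)*(-458383 - 328989) = ((-42801/(-98278) + 94251/66) + 320185)*(-458383 - 328989) = ((-42801*(-1/98278) + 94251*(1/66)) + 320185)*(-787372) = ((42801/98278 + 31417/22) + 320185)*(-787372) = (772135387/540529 + 320185)*(-787372) = (173841413252/540529)*(-787372) = -136877861235053744/540529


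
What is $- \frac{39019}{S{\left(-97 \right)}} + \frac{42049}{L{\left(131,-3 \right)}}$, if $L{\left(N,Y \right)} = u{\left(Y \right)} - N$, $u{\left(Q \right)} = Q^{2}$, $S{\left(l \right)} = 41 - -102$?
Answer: $- \frac{10773325}{17446} \approx -617.52$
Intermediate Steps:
$S{\left(l \right)} = 143$ ($S{\left(l \right)} = 41 + 102 = 143$)
$L{\left(N,Y \right)} = Y^{2} - N$
$- \frac{39019}{S{\left(-97 \right)}} + \frac{42049}{L{\left(131,-3 \right)}} = - \frac{39019}{143} + \frac{42049}{\left(-3\right)^{2} - 131} = \left(-39019\right) \frac{1}{143} + \frac{42049}{9 - 131} = - \frac{39019}{143} + \frac{42049}{-122} = - \frac{39019}{143} + 42049 \left(- \frac{1}{122}\right) = - \frac{39019}{143} - \frac{42049}{122} = - \frac{10773325}{17446}$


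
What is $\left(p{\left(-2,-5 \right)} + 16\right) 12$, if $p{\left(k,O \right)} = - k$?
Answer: $216$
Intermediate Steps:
$\left(p{\left(-2,-5 \right)} + 16\right) 12 = \left(\left(-1\right) \left(-2\right) + 16\right) 12 = \left(2 + 16\right) 12 = 18 \cdot 12 = 216$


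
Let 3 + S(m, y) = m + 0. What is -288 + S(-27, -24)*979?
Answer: -29658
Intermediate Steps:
S(m, y) = -3 + m (S(m, y) = -3 + (m + 0) = -3 + m)
-288 + S(-27, -24)*979 = -288 + (-3 - 27)*979 = -288 - 30*979 = -288 - 29370 = -29658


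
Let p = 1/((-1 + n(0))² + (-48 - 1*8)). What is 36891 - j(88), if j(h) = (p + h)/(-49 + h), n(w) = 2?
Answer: 26375452/715 ≈ 36889.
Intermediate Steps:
p = -1/55 (p = 1/((-1 + 2)² + (-48 - 1*8)) = 1/(1² + (-48 - 8)) = 1/(1 - 56) = 1/(-55) = -1/55 ≈ -0.018182)
j(h) = (-1/55 + h)/(-49 + h)
36891 - j(88) = 36891 - (-1/55 + 88)/(-49 + 88) = 36891 - 4839/(39*55) = 36891 - 1*1613/715 = 36891 - 1613/715 = 26375452/715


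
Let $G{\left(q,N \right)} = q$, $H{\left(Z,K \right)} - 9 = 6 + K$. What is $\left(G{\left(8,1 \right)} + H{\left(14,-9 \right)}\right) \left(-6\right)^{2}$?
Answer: $504$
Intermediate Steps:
$H{\left(Z,K \right)} = 15 + K$ ($H{\left(Z,K \right)} = 9 + \left(6 + K\right) = 15 + K$)
$\left(G{\left(8,1 \right)} + H{\left(14,-9 \right)}\right) \left(-6\right)^{2} = \left(8 + \left(15 - 9\right)\right) \left(-6\right)^{2} = \left(8 + 6\right) 36 = 14 \cdot 36 = 504$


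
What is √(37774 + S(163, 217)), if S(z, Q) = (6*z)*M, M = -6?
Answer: √31906 ≈ 178.62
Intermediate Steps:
S(z, Q) = -36*z (S(z, Q) = (6*z)*(-6) = -36*z)
√(37774 + S(163, 217)) = √(37774 - 36*163) = √(37774 - 5868) = √31906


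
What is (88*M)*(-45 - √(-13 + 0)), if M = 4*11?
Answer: -174240 - 3872*I*√13 ≈ -1.7424e+5 - 13961.0*I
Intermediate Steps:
M = 44
(88*M)*(-45 - √(-13 + 0)) = (88*44)*(-45 - √(-13 + 0)) = 3872*(-45 - √(-13)) = 3872*(-45 - I*√13) = -174240 - 3872*I*√13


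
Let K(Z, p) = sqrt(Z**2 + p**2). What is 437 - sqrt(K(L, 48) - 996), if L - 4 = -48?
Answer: 437 - 2*sqrt(-249 + sqrt(265)) ≈ 437.0 - 30.51*I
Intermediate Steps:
L = -44 (L = 4 - 48 = -44)
437 - sqrt(K(L, 48) - 996) = 437 - sqrt(sqrt((-44)**2 + 48**2) - 996) = 437 - sqrt(sqrt(1936 + 2304) - 996) = 437 - sqrt(sqrt(4240) - 996) = 437 - sqrt(4*sqrt(265) - 996) = 437 - sqrt(-996 + 4*sqrt(265))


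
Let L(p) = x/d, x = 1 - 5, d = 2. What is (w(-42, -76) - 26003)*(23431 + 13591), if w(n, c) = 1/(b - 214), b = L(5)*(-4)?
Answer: -99156374309/103 ≈ -9.6268e+8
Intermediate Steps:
x = -4
L(p) = -2 (L(p) = -4/2 = -4*½ = -2)
b = 8 (b = -2*(-4) = 8)
w(n, c) = -1/206 (w(n, c) = 1/(8 - 214) = 1/(-206) = -1/206)
(w(-42, -76) - 26003)*(23431 + 13591) = (-1/206 - 26003)*(23431 + 13591) = -5356619/206*37022 = -99156374309/103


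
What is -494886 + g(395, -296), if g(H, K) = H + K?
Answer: -494787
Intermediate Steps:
-494886 + g(395, -296) = -494886 + (395 - 296) = -494886 + 99 = -494787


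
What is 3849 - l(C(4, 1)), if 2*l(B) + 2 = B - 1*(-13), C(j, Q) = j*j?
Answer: 7671/2 ≈ 3835.5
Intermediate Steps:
C(j, Q) = j²
l(B) = 11/2 + B/2 (l(B) = -1 + (B - 1*(-13))/2 = -1 + (B + 13)/2 = -1 + (13 + B)/2 = -1 + (13/2 + B/2) = 11/2 + B/2)
3849 - l(C(4, 1)) = 3849 - (11/2 + (½)*4²) = 3849 - (11/2 + (½)*16) = 3849 - (11/2 + 8) = 3849 - 1*27/2 = 3849 - 27/2 = 7671/2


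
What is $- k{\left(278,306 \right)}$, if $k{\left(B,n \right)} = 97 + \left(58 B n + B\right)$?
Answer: $-4934319$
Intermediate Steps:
$k{\left(B,n \right)} = 97 + B + 58 B n$ ($k{\left(B,n \right)} = 97 + \left(58 B n + B\right) = 97 + \left(B + 58 B n\right) = 97 + B + 58 B n$)
$- k{\left(278,306 \right)} = - (97 + 278 + 58 \cdot 278 \cdot 306) = - (97 + 278 + 4933944) = \left(-1\right) 4934319 = -4934319$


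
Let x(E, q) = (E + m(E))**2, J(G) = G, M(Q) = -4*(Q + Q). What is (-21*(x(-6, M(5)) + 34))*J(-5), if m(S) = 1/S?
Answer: 90755/12 ≈ 7562.9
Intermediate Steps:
M(Q) = -8*Q
m(S) = 1/S
x(E, q) = (E + 1/E)**2
(-21*(x(-6, M(5)) + 34))*J(-5) = -21*((1 + (-6)**2)**2/(-6)**2 + 34)*(-5) = -21*((1 + 36)**2/36 + 34)*(-5) = -21*((1/36)*37**2 + 34)*(-5) = -21*((1/36)*1369 + 34)*(-5) = -21*(1369/36 + 34)*(-5) = -21*2593/36*(-5) = -18151/12*(-5) = 90755/12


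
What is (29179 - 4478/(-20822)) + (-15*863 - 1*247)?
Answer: 166442896/10411 ≈ 15987.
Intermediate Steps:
(29179 - 4478/(-20822)) + (-15*863 - 1*247) = (29179 - 4478*(-1/20822)) + (-12945 - 247) = (29179 + 2239/10411) - 13192 = 303784808/10411 - 13192 = 166442896/10411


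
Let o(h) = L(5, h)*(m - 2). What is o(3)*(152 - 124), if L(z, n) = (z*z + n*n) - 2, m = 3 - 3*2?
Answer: -4480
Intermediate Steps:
m = -3 (m = 3 - 6 = -3)
L(z, n) = -2 + n**2 + z**2 (L(z, n) = (z**2 + n**2) - 2 = (n**2 + z**2) - 2 = -2 + n**2 + z**2)
o(h) = -115 - 5*h**2 (o(h) = (-2 + h**2 + 5**2)*(-3 - 2) = (-2 + h**2 + 25)*(-5) = (23 + h**2)*(-5) = -115 - 5*h**2)
o(3)*(152 - 124) = (-115 - 5*3**2)*(152 - 124) = (-115 - 5*9)*28 = (-115 - 45)*28 = -160*28 = -4480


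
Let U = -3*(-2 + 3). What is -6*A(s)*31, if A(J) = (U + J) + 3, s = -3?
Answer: 558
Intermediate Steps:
U = -3 (U = -3*1 = -3)
A(J) = J (A(J) = (-3 + J) + 3 = J)
-6*A(s)*31 = -6*(-3)*31 = 18*31 = 558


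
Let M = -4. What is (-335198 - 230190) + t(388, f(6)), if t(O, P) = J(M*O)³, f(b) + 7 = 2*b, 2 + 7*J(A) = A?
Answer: -11506436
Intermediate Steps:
J(A) = -2/7 + A/7
f(b) = -7 + 2*b
t(O, P) = (-2/7 - 4*O/7)³ (t(O, P) = (-2/7 + (-4*O)/7)³ = (-2/7 - 4*O/7)³)
(-335198 - 230190) + t(388, f(6)) = (-335198 - 230190) + 8*(-1 - 2*388)³/343 = -565388 + 8*(-1 - 776)³/343 = -565388 + (8/343)*(-777)³ = -565388 + (8/343)*(-469097433) = -565388 - 10941048 = -11506436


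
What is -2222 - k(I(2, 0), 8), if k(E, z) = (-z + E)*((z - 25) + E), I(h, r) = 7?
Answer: -2232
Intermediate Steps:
k(E, z) = (E - z)*(-25 + E + z) (k(E, z) = (E - z)*((-25 + z) + E) = (E - z)*(-25 + E + z))
-2222 - k(I(2, 0), 8) = -2222 - (7² - 1*8² - 25*7 + 25*8) = -2222 - (49 - 1*64 - 175 + 200) = -2222 - (49 - 64 - 175 + 200) = -2222 - 1*10 = -2222 - 10 = -2232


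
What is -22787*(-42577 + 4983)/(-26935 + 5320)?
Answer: -856654478/21615 ≈ -39632.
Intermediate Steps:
-22787*(-42577 + 4983)/(-26935 + 5320) = -22787/((-21615/(-37594))) = -22787/((-21615*(-1/37594))) = -22787/21615/37594 = -22787*37594/21615 = -856654478/21615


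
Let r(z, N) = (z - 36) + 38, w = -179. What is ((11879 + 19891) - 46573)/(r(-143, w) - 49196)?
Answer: 14803/49337 ≈ 0.30004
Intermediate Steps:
r(z, N) = 2 + z (r(z, N) = (-36 + z) + 38 = 2 + z)
((11879 + 19891) - 46573)/(r(-143, w) - 49196) = ((11879 + 19891) - 46573)/((2 - 143) - 49196) = (31770 - 46573)/(-141 - 49196) = -14803/(-49337) = -14803*(-1/49337) = 14803/49337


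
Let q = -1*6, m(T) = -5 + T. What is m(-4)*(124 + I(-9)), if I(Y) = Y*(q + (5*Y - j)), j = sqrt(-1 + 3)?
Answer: -5247 - 81*sqrt(2) ≈ -5361.6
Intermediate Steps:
q = -6
j = sqrt(2) ≈ 1.4142
I(Y) = Y*(-6 - sqrt(2) + 5*Y) (I(Y) = Y*(-6 + (5*Y - sqrt(2))) = Y*(-6 + (-sqrt(2) + 5*Y)) = Y*(-6 - sqrt(2) + 5*Y))
m(-4)*(124 + I(-9)) = (-5 - 4)*(124 - 9*(-6 - sqrt(2) + 5*(-9))) = -9*(124 - 9*(-6 - sqrt(2) - 45)) = -9*(124 - 9*(-51 - sqrt(2))) = -9*(124 + (459 + 9*sqrt(2))) = -9*(583 + 9*sqrt(2)) = -5247 - 81*sqrt(2)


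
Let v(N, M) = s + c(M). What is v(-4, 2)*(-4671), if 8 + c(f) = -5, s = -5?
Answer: 84078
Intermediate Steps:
c(f) = -13 (c(f) = -8 - 5 = -13)
v(N, M) = -18 (v(N, M) = -5 - 13 = -18)
v(-4, 2)*(-4671) = -18*(-4671) = 84078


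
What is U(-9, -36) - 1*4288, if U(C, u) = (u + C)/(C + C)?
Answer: -8571/2 ≈ -4285.5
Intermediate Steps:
U(C, u) = (C + u)/(2*C) (U(C, u) = (C + u)/((2*C)) = (C + u)*(1/(2*C)) = (C + u)/(2*C))
U(-9, -36) - 1*4288 = (½)*(-9 - 36)/(-9) - 1*4288 = (½)*(-⅑)*(-45) - 4288 = 5/2 - 4288 = -8571/2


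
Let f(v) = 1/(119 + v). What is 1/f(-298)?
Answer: -179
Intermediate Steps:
1/f(-298) = 1/(1/(119 - 298)) = 1/(1/(-179)) = 1/(-1/179) = -179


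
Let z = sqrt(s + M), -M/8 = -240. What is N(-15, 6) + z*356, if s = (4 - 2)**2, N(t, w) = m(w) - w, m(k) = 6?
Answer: 712*sqrt(481) ≈ 15615.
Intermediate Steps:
N(t, w) = 6 - w
M = 1920 (M = -8*(-240) = 1920)
s = 4 (s = 2**2 = 4)
z = 2*sqrt(481) (z = sqrt(4 + 1920) = sqrt(1924) = 2*sqrt(481) ≈ 43.863)
N(-15, 6) + z*356 = (6 - 1*6) + (2*sqrt(481))*356 = (6 - 6) + 712*sqrt(481) = 0 + 712*sqrt(481) = 712*sqrt(481)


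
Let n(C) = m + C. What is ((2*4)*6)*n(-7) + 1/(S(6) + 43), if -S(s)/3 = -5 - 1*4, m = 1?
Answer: -20159/70 ≈ -287.99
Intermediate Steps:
S(s) = 27 (S(s) = -3*(-5 - 1*4) = -3*(-5 - 4) = -3*(-9) = 27)
n(C) = 1 + C
((2*4)*6)*n(-7) + 1/(S(6) + 43) = ((2*4)*6)*(1 - 7) + 1/(27 + 43) = (8*6)*(-6) + 1/70 = 48*(-6) + 1/70 = -288 + 1/70 = -20159/70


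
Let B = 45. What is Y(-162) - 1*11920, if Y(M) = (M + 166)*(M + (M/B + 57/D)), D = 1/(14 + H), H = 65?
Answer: 27148/5 ≈ 5429.6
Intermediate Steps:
D = 1/79 (D = 1/(14 + 65) = 1/79 ≈ 0.012658)
Y(M) = (166 + M)*(4503 + 46*M/45) (Y(M) = (M + 166)*(M + (M/45 + 57/(1/79))) = (166 + M)*(M + (M*(1/45) + 57*79)) = (166 + M)*(M + (M/45 + 4503)) = (166 + M)*(M + (4503 + M/45)) = (166 + M)*(4503 + 46*M/45))
Y(-162) - 1*11920 = (166 - 162)*(202635 + 46*(-162))/45 - 1*11920 = (1/45)*4*(202635 - 7452) - 11920 = (1/45)*4*195183 - 11920 = 86748/5 - 11920 = 27148/5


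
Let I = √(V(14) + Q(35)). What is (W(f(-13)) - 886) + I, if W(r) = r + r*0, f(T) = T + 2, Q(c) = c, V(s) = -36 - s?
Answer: -897 + I*√15 ≈ -897.0 + 3.873*I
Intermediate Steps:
f(T) = 2 + T
W(r) = r (W(r) = r + 0 = r)
I = I*√15 (I = √((-36 - 1*14) + 35) = √((-36 - 14) + 35) = √(-50 + 35) = √(-15) = I*√15 ≈ 3.873*I)
(W(f(-13)) - 886) + I = ((2 - 13) - 886) + I*√15 = (-11 - 886) + I*√15 = -897 + I*√15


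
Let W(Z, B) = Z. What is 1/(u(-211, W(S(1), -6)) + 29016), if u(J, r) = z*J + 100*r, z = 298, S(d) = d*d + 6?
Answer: -1/33162 ≈ -3.0155e-5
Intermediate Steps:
S(d) = 6 + d² (S(d) = d² + 6 = 6 + d²)
u(J, r) = 100*r + 298*J (u(J, r) = 298*J + 100*r = 100*r + 298*J)
1/(u(-211, W(S(1), -6)) + 29016) = 1/((100*(6 + 1²) + 298*(-211)) + 29016) = 1/((100*(6 + 1) - 62878) + 29016) = 1/((100*7 - 62878) + 29016) = 1/((700 - 62878) + 29016) = 1/(-62178 + 29016) = 1/(-33162) = -1/33162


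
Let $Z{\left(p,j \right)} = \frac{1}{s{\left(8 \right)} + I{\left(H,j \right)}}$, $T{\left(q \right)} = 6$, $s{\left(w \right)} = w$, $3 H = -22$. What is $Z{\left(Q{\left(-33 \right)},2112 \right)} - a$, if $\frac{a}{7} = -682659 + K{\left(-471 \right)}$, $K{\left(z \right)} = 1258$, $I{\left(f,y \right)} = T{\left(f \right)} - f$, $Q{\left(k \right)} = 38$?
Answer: $\frac{305267651}{64} \approx 4.7698 \cdot 10^{6}$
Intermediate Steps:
$H = - \frac{22}{3}$ ($H = \frac{1}{3} \left(-22\right) = - \frac{22}{3} \approx -7.3333$)
$I{\left(f,y \right)} = 6 - f$
$Z{\left(p,j \right)} = \frac{3}{64}$ ($Z{\left(p,j \right)} = \frac{1}{8 + \left(6 - - \frac{22}{3}\right)} = \frac{1}{8 + \left(6 + \frac{22}{3}\right)} = \frac{1}{8 + \frac{40}{3}} = \frac{1}{\frac{64}{3}} = \frac{3}{64}$)
$a = -4769807$ ($a = 7 \left(-682659 + 1258\right) = 7 \left(-681401\right) = -4769807$)
$Z{\left(Q{\left(-33 \right)},2112 \right)} - a = \frac{3}{64} - -4769807 = \frac{3}{64} + 4769807 = \frac{305267651}{64}$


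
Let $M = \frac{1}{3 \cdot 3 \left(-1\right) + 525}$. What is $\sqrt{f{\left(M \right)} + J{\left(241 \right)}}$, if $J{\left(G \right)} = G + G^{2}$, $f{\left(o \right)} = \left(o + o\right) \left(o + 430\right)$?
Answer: $\frac{\sqrt{15529026194}}{516} \approx 241.5$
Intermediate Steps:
$M = \frac{1}{516}$ ($M = \frac{1}{9 \left(-1\right) + 525} = \frac{1}{-9 + 525} = \frac{1}{516} \approx 0.001938$)
$f{\left(o \right)} = 2 o \left(430 + o\right)$
$\sqrt{f{\left(M \right)} + J{\left(241 \right)}} = \sqrt{2 \cdot \frac{1}{516} \left(430 + \frac{1}{516}\right) + 241 \left(1 + 241\right)} = \sqrt{2 \cdot \frac{1}{516} \cdot \frac{221881}{516} + 241 \cdot 242} = \sqrt{\frac{221881}{133128} + 58322} = \sqrt{\frac{7764513097}{133128}} = \frac{\sqrt{15529026194}}{516}$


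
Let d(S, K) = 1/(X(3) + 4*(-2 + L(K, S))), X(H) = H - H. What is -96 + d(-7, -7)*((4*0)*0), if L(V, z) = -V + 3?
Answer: -96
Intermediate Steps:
L(V, z) = 3 - V
X(H) = 0
d(S, K) = 1/(4 - 4*K) (d(S, K) = 1/(0 + 4*(-2 + (3 - K))) = 1/(0 + 4*(1 - K)) = 1/(0 + (4 - 4*K)) = 1/(4 - 4*K))
-96 + d(-7, -7)*((4*0)*0) = -96 + (-1/(-4 + 4*(-7)))*((4*0)*0) = -96 + (-1/(-4 - 28))*(0*0) = -96 - 1/(-32)*0 = -96 - 1*(-1/32)*0 = -96 + (1/32)*0 = -96 + 0 = -96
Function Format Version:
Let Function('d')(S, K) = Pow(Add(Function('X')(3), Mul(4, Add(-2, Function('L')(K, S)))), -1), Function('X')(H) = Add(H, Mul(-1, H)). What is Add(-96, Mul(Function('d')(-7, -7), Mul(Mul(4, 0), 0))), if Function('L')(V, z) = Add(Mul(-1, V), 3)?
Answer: -96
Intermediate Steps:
Function('L')(V, z) = Add(3, Mul(-1, V))
Function('X')(H) = 0
Function('d')(S, K) = Pow(Add(4, Mul(-4, K)), -1) (Function('d')(S, K) = Pow(Add(0, Mul(4, Add(-2, Add(3, Mul(-1, K))))), -1) = Pow(Add(0, Mul(4, Add(1, Mul(-1, K)))), -1) = Pow(Add(0, Add(4, Mul(-4, K))), -1) = Pow(Add(4, Mul(-4, K)), -1))
Add(-96, Mul(Function('d')(-7, -7), Mul(Mul(4, 0), 0))) = Add(-96, Mul(Mul(-1, Pow(Add(-4, Mul(4, -7)), -1)), Mul(Mul(4, 0), 0))) = Add(-96, Mul(Mul(-1, Pow(Add(-4, -28), -1)), Mul(0, 0))) = Add(-96, Mul(Mul(-1, Pow(-32, -1)), 0)) = Add(-96, Mul(Mul(-1, Rational(-1, 32)), 0)) = Add(-96, Mul(Rational(1, 32), 0)) = Add(-96, 0) = -96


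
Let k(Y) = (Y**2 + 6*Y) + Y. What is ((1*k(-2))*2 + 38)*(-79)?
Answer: -1422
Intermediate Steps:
k(Y) = Y**2 + 7*Y
((1*k(-2))*2 + 38)*(-79) = ((1*(-2*(7 - 2)))*2 + 38)*(-79) = ((1*(-2*5))*2 + 38)*(-79) = ((1*(-10))*2 + 38)*(-79) = (-10*2 + 38)*(-79) = (-20 + 38)*(-79) = 18*(-79) = -1422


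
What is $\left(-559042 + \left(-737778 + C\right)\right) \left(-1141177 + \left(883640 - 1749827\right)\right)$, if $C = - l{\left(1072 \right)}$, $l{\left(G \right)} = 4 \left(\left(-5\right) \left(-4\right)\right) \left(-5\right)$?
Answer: $2602386836880$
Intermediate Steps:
$l{\left(G \right)} = -400$ ($l{\left(G \right)} = 4 \cdot 20 \left(-5\right) = 80 \left(-5\right) = -400$)
$C = 400$ ($C = \left(-1\right) \left(-400\right) = 400$)
$\left(-559042 + \left(-737778 + C\right)\right) \left(-1141177 + \left(883640 - 1749827\right)\right) = \left(-559042 + \left(-737778 + 400\right)\right) \left(-1141177 + \left(883640 - 1749827\right)\right) = \left(-559042 - 737378\right) \left(-1141177 - 866187\right) = \left(-1296420\right) \left(-2007364\right) = 2602386836880$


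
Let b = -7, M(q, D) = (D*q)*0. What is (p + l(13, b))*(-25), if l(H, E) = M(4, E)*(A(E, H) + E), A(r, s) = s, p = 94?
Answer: -2350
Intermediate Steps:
M(q, D) = 0
l(H, E) = 0 (l(H, E) = 0*(H + E) = 0*(E + H) = 0)
(p + l(13, b))*(-25) = (94 + 0)*(-25) = 94*(-25) = -2350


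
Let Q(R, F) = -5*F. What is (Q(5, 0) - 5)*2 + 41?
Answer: 31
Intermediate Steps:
(Q(5, 0) - 5)*2 + 41 = (-5*0 - 5)*2 + 41 = (0 - 5)*2 + 41 = -5*2 + 41 = -10 + 41 = 31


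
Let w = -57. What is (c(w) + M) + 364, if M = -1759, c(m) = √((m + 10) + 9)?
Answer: -1395 + I*√38 ≈ -1395.0 + 6.1644*I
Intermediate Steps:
c(m) = √(19 + m) (c(m) = √((10 + m) + 9) = √(19 + m))
(c(w) + M) + 364 = (√(19 - 57) - 1759) + 364 = (√(-38) - 1759) + 364 = (I*√38 - 1759) + 364 = (-1759 + I*√38) + 364 = -1395 + I*√38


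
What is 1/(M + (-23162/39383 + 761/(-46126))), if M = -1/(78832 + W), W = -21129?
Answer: -104822130627374/63379380090383 ≈ -1.6539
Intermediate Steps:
M = -1/57703 (M = -1/(78832 - 21129) = -1/57703 ≈ -1.7330e-5)
1/(M + (-23162/39383 + 761/(-46126))) = 1/(-1/57703 + (-23162/39383 + 761/(-46126))) = 1/(-1/57703 + (-23162*1/39383 + 761*(-1/46126))) = 1/(-1/57703 + (-23162/39383 - 761/46126)) = 1/(-1/57703 - 1098340875/1816580258) = 1/(-63379380090383/104822130627374) = -104822130627374/63379380090383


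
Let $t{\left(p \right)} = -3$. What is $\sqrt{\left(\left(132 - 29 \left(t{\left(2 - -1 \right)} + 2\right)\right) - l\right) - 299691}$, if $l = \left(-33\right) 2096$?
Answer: $i \sqrt{230362} \approx 479.96 i$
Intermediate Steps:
$l = -69168$
$\sqrt{\left(\left(132 - 29 \left(t{\left(2 - -1 \right)} + 2\right)\right) - l\right) - 299691} = \sqrt{\left(\left(132 - 29 \left(-3 + 2\right)\right) - -69168\right) - 299691} = \sqrt{\left(\left(132 - -29\right) + 69168\right) - 299691} = \sqrt{\left(\left(132 + 29\right) + 69168\right) - 299691} = \sqrt{\left(161 + 69168\right) - 299691} = \sqrt{69329 - 299691} = \sqrt{-230362} = i \sqrt{230362}$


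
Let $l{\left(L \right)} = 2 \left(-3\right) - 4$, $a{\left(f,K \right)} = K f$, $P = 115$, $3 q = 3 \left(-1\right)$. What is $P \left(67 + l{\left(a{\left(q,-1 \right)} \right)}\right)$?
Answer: $6555$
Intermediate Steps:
$q = -1$ ($q = \frac{3 \left(-1\right)}{3} = \frac{1}{3} \left(-3\right) = -1$)
$l{\left(L \right)} = -10$ ($l{\left(L \right)} = -6 - 4 = -10$)
$P \left(67 + l{\left(a{\left(q,-1 \right)} \right)}\right) = 115 \left(67 - 10\right) = 115 \cdot 57 = 6555$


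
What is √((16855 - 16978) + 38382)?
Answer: 3*√4251 ≈ 195.60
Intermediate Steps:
√((16855 - 16978) + 38382) = √(-123 + 38382) = √38259 = 3*√4251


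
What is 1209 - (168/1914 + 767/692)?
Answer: 266620283/220748 ≈ 1207.8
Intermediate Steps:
1209 - (168/1914 + 767/692) = 1209 - (168*(1/1914) + 767*(1/692)) = 1209 - (28/319 + 767/692) = 1209 - 1*264049/220748 = 1209 - 264049/220748 = 266620283/220748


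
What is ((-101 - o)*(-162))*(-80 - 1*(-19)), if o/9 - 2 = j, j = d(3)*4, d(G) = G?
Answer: -2243214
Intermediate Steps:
j = 12 (j = 3*4 = 12)
o = 126 (o = 18 + 9*12 = 18 + 108 = 126)
((-101 - o)*(-162))*(-80 - 1*(-19)) = ((-101 - 1*126)*(-162))*(-80 - 1*(-19)) = ((-101 - 126)*(-162))*(-80 + 19) = -227*(-162)*(-61) = 36774*(-61) = -2243214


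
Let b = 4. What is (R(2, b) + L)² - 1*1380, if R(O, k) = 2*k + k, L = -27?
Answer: -1155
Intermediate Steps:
R(O, k) = 3*k
(R(2, b) + L)² - 1*1380 = (3*4 - 27)² - 1*1380 = (12 - 27)² - 1380 = (-15)² - 1380 = 225 - 1380 = -1155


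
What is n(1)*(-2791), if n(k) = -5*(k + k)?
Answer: 27910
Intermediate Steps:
n(k) = -10*k
n(1)*(-2791) = -10*1*(-2791) = -10*(-2791) = 27910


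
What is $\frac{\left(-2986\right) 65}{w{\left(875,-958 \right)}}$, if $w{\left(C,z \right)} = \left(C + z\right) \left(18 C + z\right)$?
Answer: $\frac{97045}{613868} \approx 0.15809$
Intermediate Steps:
$w{\left(C,z \right)} = \left(C + z\right) \left(z + 18 C\right)$
$\frac{\left(-2986\right) 65}{w{\left(875,-958 \right)}} = \frac{\left(-2986\right) 65}{\left(-958\right)^{2} + 18 \cdot 875^{2} + 19 \cdot 875 \left(-958\right)} = - \frac{194090}{917764 + 18 \cdot 765625 - 15926750} = - \frac{194090}{917764 + 13781250 - 15926750} = - \frac{194090}{-1227736} = \left(-194090\right) \left(- \frac{1}{1227736}\right) = \frac{97045}{613868}$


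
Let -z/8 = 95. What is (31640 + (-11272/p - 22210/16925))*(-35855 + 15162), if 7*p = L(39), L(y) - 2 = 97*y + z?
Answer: -1339669819056326/2047925 ≈ -6.5416e+8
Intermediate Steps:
z = -760 (z = -8*95 = -760)
L(y) = -758 + 97*y (L(y) = 2 + (97*y - 760) = 2 + (-760 + 97*y) = -758 + 97*y)
p = 3025/7 (p = (-758 + 97*39)/7 = (-758 + 3783)/7 = (⅐)*3025 = 3025/7 ≈ 432.14)
(31640 + (-11272/p - 22210/16925))*(-35855 + 15162) = (31640 + (-11272/3025/7 - 22210/16925))*(-35855 + 15162) = (31640 + (-11272*7/3025 - 22210*1/16925))*(-20693) = (31640 + (-78904/3025 - 4442/3385))*(-20693) = (31640 - 56105418/2047925)*(-20693) = (64740241582/2047925)*(-20693) = -1339669819056326/2047925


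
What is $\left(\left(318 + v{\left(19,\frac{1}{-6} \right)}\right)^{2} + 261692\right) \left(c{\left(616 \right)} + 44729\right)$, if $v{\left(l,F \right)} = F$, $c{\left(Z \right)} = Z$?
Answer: $\frac{197365034515}{12} \approx 1.6447 \cdot 10^{10}$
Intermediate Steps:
$\left(\left(318 + v{\left(19,\frac{1}{-6} \right)}\right)^{2} + 261692\right) \left(c{\left(616 \right)} + 44729\right) = \left(\left(318 + \frac{1}{-6}\right)^{2} + 261692\right) \left(616 + 44729\right) = \left(\left(318 - \frac{1}{6}\right)^{2} + 261692\right) 45345 = \left(\left(\frac{1907}{6}\right)^{2} + 261692\right) 45345 = \left(\frac{3636649}{36} + 261692\right) 45345 = \frac{13057561}{36} \cdot 45345 = \frac{197365034515}{12}$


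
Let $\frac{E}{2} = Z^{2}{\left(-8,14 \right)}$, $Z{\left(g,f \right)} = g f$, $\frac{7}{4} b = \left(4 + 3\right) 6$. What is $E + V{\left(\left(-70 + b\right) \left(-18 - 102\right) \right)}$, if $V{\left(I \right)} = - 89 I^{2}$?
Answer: $-2711840512$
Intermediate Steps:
$b = 24$ ($b = \frac{4 \left(4 + 3\right) 6}{7} = \frac{4 \cdot 7 \cdot 6}{7} = \frac{4}{7} \cdot 42 = 24$)
$Z{\left(g,f \right)} = f g$
$E = 25088$ ($E = 2 \left(14 \left(-8\right)\right)^{2} = 2 \left(-112\right)^{2} = 2 \cdot 12544 = 25088$)
$E + V{\left(\left(-70 + b\right) \left(-18 - 102\right) \right)} = 25088 - 89 \left(\left(-70 + 24\right) \left(-18 - 102\right)\right)^{2} = 25088 - 89 \left(\left(-46\right) \left(-120\right)\right)^{2} = 25088 - 89 \cdot 5520^{2} = 25088 - 2711865600 = -2711840512$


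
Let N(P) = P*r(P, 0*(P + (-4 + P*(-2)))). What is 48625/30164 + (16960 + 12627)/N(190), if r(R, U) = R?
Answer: 165489048/68057525 ≈ 2.4316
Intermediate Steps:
N(P) = P² (N(P) = P*P = P²)
48625/30164 + (16960 + 12627)/N(190) = 48625/30164 + (16960 + 12627)/(190²) = 48625*(1/30164) + 29587/36100 = 48625/30164 + 29587*(1/36100) = 48625/30164 + 29587/36100 = 165489048/68057525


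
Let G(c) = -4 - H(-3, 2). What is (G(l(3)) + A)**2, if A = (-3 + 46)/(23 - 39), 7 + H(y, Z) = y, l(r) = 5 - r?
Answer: 2809/256 ≈ 10.973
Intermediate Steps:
H(y, Z) = -7 + y
G(c) = 6 (G(c) = -4 - (-7 - 3) = -4 - 1*(-10) = -4 + 10 = 6)
A = -43/16 (A = 43/(-16) = 43*(-1/16) = -43/16 ≈ -2.6875)
(G(l(3)) + A)**2 = (6 - 43/16)**2 = (53/16)**2 = 2809/256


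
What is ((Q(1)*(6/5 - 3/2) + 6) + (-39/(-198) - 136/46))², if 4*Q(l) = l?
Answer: 9235786609/921729600 ≈ 10.020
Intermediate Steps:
Q(l) = l/4
((Q(1)*(6/5 - 3/2) + 6) + (-39/(-198) - 136/46))² = ((((¼)*1)*(6/5 - 3/2) + 6) + (-39/(-198) - 136/46))² = (((6*(⅕) - 3*½)/4 + 6) + (-39*(-1/198) - 136*1/46))² = (((6/5 - 3/2)/4 + 6) + (13/66 - 68/23))² = (((¼)*(-3/10) + 6) - 4189/1518)² = ((-3/40 + 6) - 4189/1518)² = (237/40 - 4189/1518)² = (96103/30360)² = 9235786609/921729600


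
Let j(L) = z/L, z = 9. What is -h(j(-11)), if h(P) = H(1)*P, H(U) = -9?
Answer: -81/11 ≈ -7.3636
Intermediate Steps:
j(L) = 9/L
h(P) = -9*P
-h(j(-11)) = -(-9)*9/(-11) = -(-9)*9*(-1/11) = -(-9)*(-9)/11 = -1*81/11 = -81/11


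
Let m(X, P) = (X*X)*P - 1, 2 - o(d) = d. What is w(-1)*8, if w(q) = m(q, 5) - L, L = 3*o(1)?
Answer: 8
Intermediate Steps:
o(d) = 2 - d
m(X, P) = -1 + P*X² (m(X, P) = X²*P - 1 = P*X² - 1 = -1 + P*X²)
L = 3 (L = 3*(2 - 1*1) = 3*(2 - 1) = 3*1 = 3)
w(q) = -4 + 5*q² (w(q) = (-1 + 5*q²) - 1*3 = (-1 + 5*q²) - 3 = -4 + 5*q²)
w(-1)*8 = (-4 + 5*(-1)²)*8 = (-4 + 5*1)*8 = (-4 + 5)*8 = 1*8 = 8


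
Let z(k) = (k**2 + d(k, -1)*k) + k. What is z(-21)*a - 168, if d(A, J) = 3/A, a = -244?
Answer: -103380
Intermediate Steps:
z(k) = 3 + k + k**2 (z(k) = (k**2 + (3/k)*k) + k = (k**2 + 3) + k = (3 + k**2) + k = 3 + k + k**2)
z(-21)*a - 168 = (3 - 21*(1 - 21))*(-244) - 168 = (3 - 21*(-20))*(-244) - 168 = (3 + 420)*(-244) - 168 = 423*(-244) - 168 = -103212 - 168 = -103380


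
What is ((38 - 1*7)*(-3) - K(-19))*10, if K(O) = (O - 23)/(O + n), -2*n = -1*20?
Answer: -2930/3 ≈ -976.67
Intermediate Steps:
n = 10 (n = -(-1)*20/2 = -1/2*(-20) = 10)
K(O) = (-23 + O)/(10 + O) (K(O) = (O - 23)/(O + 10) = (-23 + O)/(10 + O))
((38 - 1*7)*(-3) - K(-19))*10 = ((38 - 1*7)*(-3) - (-23 - 19)/(10 - 19))*10 = ((38 - 7)*(-3) - (-42)/(-9))*10 = (31*(-3) - (-1)*(-42)/9)*10 = (-93 - 1*14/3)*10 = (-93 - 14/3)*10 = -293/3*10 = -2930/3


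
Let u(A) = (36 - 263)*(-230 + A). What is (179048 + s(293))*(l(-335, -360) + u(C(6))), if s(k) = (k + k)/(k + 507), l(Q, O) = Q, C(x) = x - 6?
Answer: 148610447975/16 ≈ 9.2882e+9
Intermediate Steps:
C(x) = -6 + x
u(A) = 52210 - 227*A (u(A) = -227*(-230 + A) = 52210 - 227*A)
s(k) = 2*k/(507 + k) (s(k) = (2*k)/(507 + k) = 2*k/(507 + k))
(179048 + s(293))*(l(-335, -360) + u(C(6))) = (179048 + 2*293/(507 + 293))*(-335 + (52210 - 227*(-6 + 6))) = (179048 + 2*293/800)*(-335 + (52210 - 227*0)) = (179048 + 2*293*(1/800))*(-335 + (52210 + 0)) = (179048 + 293/400)*(-335 + 52210) = (71619493/400)*51875 = 148610447975/16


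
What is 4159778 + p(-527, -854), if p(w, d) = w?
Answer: 4159251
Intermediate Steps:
4159778 + p(-527, -854) = 4159778 - 527 = 4159251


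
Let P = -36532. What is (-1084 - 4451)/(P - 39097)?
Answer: 5535/75629 ≈ 0.073186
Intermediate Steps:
(-1084 - 4451)/(P - 39097) = (-1084 - 4451)/(-36532 - 39097) = -5535/(-75629) = -5535*(-1/75629) = 5535/75629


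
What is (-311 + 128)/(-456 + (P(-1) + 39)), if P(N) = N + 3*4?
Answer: 183/406 ≈ 0.45074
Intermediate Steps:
P(N) = 12 + N (P(N) = N + 12 = 12 + N)
(-311 + 128)/(-456 + (P(-1) + 39)) = (-311 + 128)/(-456 + ((12 - 1) + 39)) = -183/(-456 + (11 + 39)) = -183/(-456 + 50) = -183/(-406) = -183*(-1/406) = 183/406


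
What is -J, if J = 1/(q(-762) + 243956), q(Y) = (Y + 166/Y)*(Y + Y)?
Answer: -1/1405576 ≈ -7.1145e-7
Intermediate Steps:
q(Y) = 2*Y*(Y + 166/Y) (q(Y) = (Y + 166/Y)*(2*Y) = 2*Y*(Y + 166/Y))
J = 1/1405576 (J = 1/((332 + 2*(-762)²) + 243956) = 1/((332 + 2*580644) + 243956) = 1/((332 + 1161288) + 243956) = 1/(1161620 + 243956) = 1/1405576 ≈ 7.1145e-7)
-J = -1*1/1405576 = -1/1405576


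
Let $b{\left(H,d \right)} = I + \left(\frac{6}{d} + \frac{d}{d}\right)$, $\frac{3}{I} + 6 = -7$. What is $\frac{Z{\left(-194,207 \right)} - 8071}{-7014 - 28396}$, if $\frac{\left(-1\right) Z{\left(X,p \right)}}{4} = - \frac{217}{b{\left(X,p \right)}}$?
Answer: $\frac{125006}{633839} \approx 0.19722$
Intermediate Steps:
$I = - \frac{3}{13}$ ($I = \frac{3}{-6 - 7} = \frac{3}{-13} = 3 \left(- \frac{1}{13}\right) = - \frac{3}{13} \approx -0.23077$)
$b{\left(H,d \right)} = \frac{10}{13} + \frac{6}{d}$ ($b{\left(H,d \right)} = - \frac{3}{13} + \left(\frac{6}{d} + \frac{d}{d}\right) = - \frac{3}{13} + \left(\frac{6}{d} + 1\right) = - \frac{3}{13} + \left(1 + \frac{6}{d}\right) = \frac{10}{13} + \frac{6}{d}$)
$Z{\left(X,p \right)} = \frac{868}{\frac{10}{13} + \frac{6}{p}}$ ($Z{\left(X,p \right)} = - 4 \left(- \frac{217}{\frac{10}{13} + \frac{6}{p}}\right) = \frac{868}{\frac{10}{13} + \frac{6}{p}}$)
$\frac{Z{\left(-194,207 \right)} - 8071}{-7014 - 28396} = \frac{5642 \cdot 207 \frac{1}{39 + 5 \cdot 207} - 8071}{-7014 - 28396} = \frac{5642 \cdot 207 \frac{1}{39 + 1035} - 8071}{-35410} = \left(5642 \cdot 207 \cdot \frac{1}{1074} - 8071\right) \left(- \frac{1}{35410}\right) = \left(\frac{194649}{179} - 8071\right) \left(- \frac{1}{35410}\right) = \left(- \frac{1250060}{179}\right) \left(- \frac{1}{35410}\right) = \frac{125006}{633839}$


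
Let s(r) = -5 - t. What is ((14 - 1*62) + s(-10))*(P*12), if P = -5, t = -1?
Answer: 3120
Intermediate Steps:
s(r) = -4 (s(r) = -5 - 1*(-1) = -5 + 1 = -4)
((14 - 1*62) + s(-10))*(P*12) = ((14 - 1*62) - 4)*(-5*12) = ((14 - 62) - 4)*(-60) = (-48 - 4)*(-60) = -52*(-60) = 3120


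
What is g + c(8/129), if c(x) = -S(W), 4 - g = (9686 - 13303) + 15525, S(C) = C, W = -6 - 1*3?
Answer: -11895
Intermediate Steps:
W = -9 (W = -6 - 3 = -9)
g = -11904 (g = 4 - ((9686 - 13303) + 15525) = 4 - (-3617 + 15525) = 4 - 1*11908 = 4 - 11908 = -11904)
c(x) = 9 (c(x) = -1*(-9) = 9)
g + c(8/129) = -11904 + 9 = -11895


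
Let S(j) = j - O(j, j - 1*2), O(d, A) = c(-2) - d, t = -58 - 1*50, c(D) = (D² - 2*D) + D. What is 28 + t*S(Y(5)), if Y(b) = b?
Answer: -404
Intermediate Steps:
c(D) = D² - D
t = -108 (t = -58 - 50 = -108)
O(d, A) = 6 - d (O(d, A) = -2*(-1 - 2) - d = -2*(-3) - d = 6 - d)
S(j) = -6 + 2*j (S(j) = j - (6 - j) = j + (-6 + j) = -6 + 2*j)
28 + t*S(Y(5)) = 28 - 108*(-6 + 2*5) = 28 - 108*(-6 + 10) = 28 - 108*4 = 28 - 432 = -404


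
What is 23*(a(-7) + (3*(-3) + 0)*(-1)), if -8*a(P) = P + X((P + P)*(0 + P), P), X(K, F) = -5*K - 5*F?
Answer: 6141/4 ≈ 1535.3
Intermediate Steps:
X(K, F) = -5*F - 5*K
a(P) = P/2 + 5*P²/4 (a(P) = -(P + (-5*P - 5*(P + P)*(0 + P)))/8 = -(P + (-5*P - 5*2*P*P))/8 = -(P + (-5*P - 10*P²))/8 = -(P + (-10*P² - 5*P))/8 = -(-10*P² - 4*P)/8 = P/2 + 5*P²/4)
23*(a(-7) + (3*(-3) + 0)*(-1)) = 23*((¼)*(-7)*(2 + 5*(-7)) + (3*(-3) + 0)*(-1)) = 23*((¼)*(-7)*(2 - 35) + (-9 + 0)*(-1)) = 23*((¼)*(-7)*(-33) - 9*(-1)) = 23*(231/4 + 9) = 23*(267/4) = 6141/4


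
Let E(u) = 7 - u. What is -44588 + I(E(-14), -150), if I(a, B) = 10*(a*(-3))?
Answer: -45218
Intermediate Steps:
I(a, B) = -30*a (I(a, B) = 10*(-3*a) = -30*a)
-44588 + I(E(-14), -150) = -44588 - 30*(7 - 1*(-14)) = -44588 - 30*(7 + 14) = -44588 - 30*21 = -44588 - 630 = -45218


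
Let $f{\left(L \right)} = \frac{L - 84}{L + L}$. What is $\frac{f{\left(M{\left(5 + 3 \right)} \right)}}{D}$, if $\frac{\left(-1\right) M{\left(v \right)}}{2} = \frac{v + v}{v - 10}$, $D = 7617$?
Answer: $- \frac{17}{60936} \approx -0.00027898$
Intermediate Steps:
$M{\left(v \right)} = - \frac{4 v}{-10 + v}$ ($M{\left(v \right)} = - 2 \frac{v + v}{v - 10} = - 2 \frac{2 v}{-10 + v} = - \frac{4 v}{-10 + v}$)
$f{\left(L \right)} = \frac{-84 + L}{2 L}$
$\frac{f{\left(M{\left(5 + 3 \right)} \right)}}{D} = \frac{\frac{1}{2} \frac{1}{\left(-4\right) \left(5 + 3\right) \frac{1}{-10 + \left(5 + 3\right)}} \left(-84 - \frac{4 \left(5 + 3\right)}{-10 + \left(5 + 3\right)}\right)}{7617} = \frac{-84 - \frac{32}{-10 + 8}}{2 \left(\left(-4\right) 8 \frac{1}{-10 + 8}\right)} \frac{1}{7617} = \frac{-84 - \frac{32}{-2}}{2 \left(\left(-4\right) 8 \frac{1}{-2}\right)} \frac{1}{7617} = \frac{-84 - 32 \left(- \frac{1}{2}\right)}{2 \left(\left(-4\right) 8 \left(- \frac{1}{2}\right)\right)} \frac{1}{7617} = \frac{-84 + 16}{2 \cdot 16} \cdot \frac{1}{7617} = \frac{1}{2} \cdot \frac{1}{16} \left(-68\right) \frac{1}{7617} = \left(- \frac{17}{8}\right) \frac{1}{7617} = - \frac{17}{60936}$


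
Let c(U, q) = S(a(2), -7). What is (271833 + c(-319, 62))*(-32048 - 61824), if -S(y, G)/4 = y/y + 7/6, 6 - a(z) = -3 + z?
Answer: -76550081456/3 ≈ -2.5517e+10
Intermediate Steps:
a(z) = 9 - z (a(z) = 6 - (-3 + z) = 6 + (3 - z) = 9 - z)
S(y, G) = -26/3 (S(y, G) = -4*(y/y + 7/6) = -4*(1 + 7*(⅙)) = -4*(1 + 7/6) = -4*13/6 = -26/3)
c(U, q) = -26/3
(271833 + c(-319, 62))*(-32048 - 61824) = (271833 - 26/3)*(-32048 - 61824) = (815473/3)*(-93872) = -76550081456/3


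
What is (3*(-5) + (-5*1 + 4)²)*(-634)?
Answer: 8876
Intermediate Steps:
(3*(-5) + (-5*1 + 4)²)*(-634) = (-15 + (-5 + 4)²)*(-634) = (-15 + (-1)²)*(-634) = (-15 + 1)*(-634) = -14*(-634) = 8876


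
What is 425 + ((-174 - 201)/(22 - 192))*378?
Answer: 21400/17 ≈ 1258.8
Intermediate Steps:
425 + ((-174 - 201)/(22 - 192))*378 = 425 - 375/(-170)*378 = 425 - 375*(-1/170)*378 = 425 + (75/34)*378 = 425 + 14175/17 = 21400/17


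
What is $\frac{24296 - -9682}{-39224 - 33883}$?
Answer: $- \frac{11326}{24369} \approx -0.46477$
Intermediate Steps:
$\frac{24296 - -9682}{-39224 - 33883} = \frac{24296 + \left(9696 - 14\right)}{-73107} = \left(24296 + 9682\right) \left(- \frac{1}{73107}\right) = 33978 \left(- \frac{1}{73107}\right) = - \frac{11326}{24369}$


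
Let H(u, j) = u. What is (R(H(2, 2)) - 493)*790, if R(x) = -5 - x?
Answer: -395000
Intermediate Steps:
(R(H(2, 2)) - 493)*790 = ((-5 - 1*2) - 493)*790 = ((-5 - 2) - 493)*790 = (-7 - 493)*790 = -500*790 = -395000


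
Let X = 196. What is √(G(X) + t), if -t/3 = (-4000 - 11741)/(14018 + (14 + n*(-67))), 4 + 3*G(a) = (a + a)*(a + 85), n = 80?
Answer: 5*√6903960770/2168 ≈ 191.63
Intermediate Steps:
G(a) = -4/3 + 2*a*(85 + a)/3 (G(a) = -4/3 + ((a + a)*(a + 85))/3 = -4/3 + ((2*a)*(85 + a))/3 = -4/3 + (2*a*(85 + a))/3 = -4/3 + 2*a*(85 + a)/3)
t = 47223/8672 (t = -3*(-4000 - 11741)/(14018 + (14 + 80*(-67))) = -(-47223)/(14018 + (14 - 5360)) = -(-47223)/(14018 - 5346) = -(-47223)/8672 = -3*(-15741/8672) = 47223/8672 ≈ 5.4455)
√(G(X) + t) = √((-4/3 + (⅔)*196² + (170/3)*196) + 47223/8672) = √((-4/3 + (⅔)*38416 + 33320/3) + 47223/8672) = √((-4/3 + 76832/3 + 33320/3) + 47223/8672) = √(36716 + 47223/8672) = √(318448375/8672) = 5*√6903960770/2168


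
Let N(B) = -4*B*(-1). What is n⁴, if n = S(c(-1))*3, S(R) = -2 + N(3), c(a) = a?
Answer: 810000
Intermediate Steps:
N(B) = 4*B
S(R) = 10 (S(R) = -2 + 4*3 = -2 + 12 = 10)
n = 30 (n = 10*3 = 30)
n⁴ = 30⁴ = 810000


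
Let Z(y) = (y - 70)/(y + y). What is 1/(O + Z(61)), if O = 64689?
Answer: 122/7892049 ≈ 1.5459e-5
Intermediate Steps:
Z(y) = (-70 + y)/(2*y) (Z(y) = (-70 + y)/((2*y)) = (-70 + y)*(1/(2*y)) = (-70 + y)/(2*y))
1/(O + Z(61)) = 1/(64689 + (1/2)*(-70 + 61)/61) = 1/(64689 + (1/2)*(1/61)*(-9)) = 1/(64689 - 9/122) = 1/(7892049/122) = 122/7892049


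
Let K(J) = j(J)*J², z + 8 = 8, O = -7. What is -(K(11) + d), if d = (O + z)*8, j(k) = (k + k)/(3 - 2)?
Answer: -2606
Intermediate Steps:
z = 0 (z = -8 + 8 = 0)
j(k) = 2*k (j(k) = (2*k)/1 = (2*k)*1 = 2*k)
K(J) = 2*J³ (K(J) = (2*J)*J² = 2*J³)
d = -56 (d = (-7 + 0)*8 = -7*8 = -56)
-(K(11) + d) = -(2*11³ - 56) = -(2*1331 - 56) = -(2662 - 56) = -1*2606 = -2606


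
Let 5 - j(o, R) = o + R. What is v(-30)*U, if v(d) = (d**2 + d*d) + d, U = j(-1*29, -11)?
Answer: 79650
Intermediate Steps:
j(o, R) = 5 - R - o (j(o, R) = 5 - (o + R) = 5 - (R + o) = 5 + (-R - o) = 5 - R - o)
U = 45 (U = 5 - 1*(-11) - (-1)*29 = 5 + 11 - 1*(-29) = 5 + 11 + 29 = 45)
v(d) = d + 2*d**2 (v(d) = (d**2 + d**2) + d = 2*d**2 + d = d + 2*d**2)
v(-30)*U = -30*(1 + 2*(-30))*45 = -30*(1 - 60)*45 = -30*(-59)*45 = 1770*45 = 79650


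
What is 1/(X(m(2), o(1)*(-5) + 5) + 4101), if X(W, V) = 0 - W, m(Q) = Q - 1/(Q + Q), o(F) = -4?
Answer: 4/16397 ≈ 0.00024395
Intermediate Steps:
m(Q) = Q - 1/(2*Q)
X(W, V) = -W
1/(X(m(2), o(1)*(-5) + 5) + 4101) = 1/(-(2 - ½/2) + 4101) = 1/(-(2 - ½*½) + 4101) = 1/(-(2 - ¼) + 4101) = 1/(-1*7/4 + 4101) = 1/(-7/4 + 4101) = 1/(16397/4) = 4/16397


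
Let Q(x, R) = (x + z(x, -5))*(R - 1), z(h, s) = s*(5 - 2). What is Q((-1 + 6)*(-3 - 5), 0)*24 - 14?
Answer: 1306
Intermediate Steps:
z(h, s) = 3*s (z(h, s) = s*3 = 3*s)
Q(x, R) = (-1 + R)*(-15 + x) (Q(x, R) = (x + 3*(-5))*(R - 1) = (x - 15)*(-1 + R) = (-15 + x)*(-1 + R) = (-1 + R)*(-15 + x))
Q((-1 + 6)*(-3 - 5), 0)*24 - 14 = (15 - (-1 + 6)*(-3 - 5) - 15*0 + 0*((-1 + 6)*(-3 - 5)))*24 - 14 = (15 - 5*(-8) + 0 + 0*(5*(-8)))*24 - 14 = (15 - 1*(-40) + 0 + 0*(-40))*24 - 14 = (15 + 40 + 0 + 0)*24 - 14 = 55*24 - 14 = 1320 - 14 = 1306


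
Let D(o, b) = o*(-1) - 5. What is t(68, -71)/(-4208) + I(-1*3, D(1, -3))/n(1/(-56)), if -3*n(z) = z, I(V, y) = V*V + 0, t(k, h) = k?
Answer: 1590607/1052 ≈ 1512.0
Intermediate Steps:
D(o, b) = -5 - o (D(o, b) = -o - 5 = -5 - o)
I(V, y) = V**2 (I(V, y) = V**2 + 0 = V**2)
n(z) = -z/3
t(68, -71)/(-4208) + I(-1*3, D(1, -3))/n(1/(-56)) = 68/(-4208) + (-1*3)**2/((-1/3/(-56))) = 68*(-1/4208) + (-3)**2/((-1/3*(-1/56))) = -17/1052 + 9/(1/168) = -17/1052 + 9*168 = -17/1052 + 1512 = 1590607/1052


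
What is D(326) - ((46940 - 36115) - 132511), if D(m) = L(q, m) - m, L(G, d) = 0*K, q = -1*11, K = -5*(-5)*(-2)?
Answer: 121360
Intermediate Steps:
K = -50 (K = 25*(-2) = -50)
q = -11
L(G, d) = 0 (L(G, d) = 0*(-50) = 0)
D(m) = -m (D(m) = 0 - m = -m)
D(326) - ((46940 - 36115) - 132511) = -1*326 - ((46940 - 36115) - 132511) = -326 - (10825 - 132511) = -326 - 1*(-121686) = -326 + 121686 = 121360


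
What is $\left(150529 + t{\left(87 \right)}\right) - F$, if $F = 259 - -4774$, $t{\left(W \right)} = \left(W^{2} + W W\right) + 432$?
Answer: $161066$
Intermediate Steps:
$t{\left(W \right)} = 432 + 2 W^{2}$ ($t{\left(W \right)} = \left(W^{2} + W^{2}\right) + 432 = 2 W^{2} + 432 = 432 + 2 W^{2}$)
$F = 5033$ ($F = 259 + 4774 = 5033$)
$\left(150529 + t{\left(87 \right)}\right) - F = \left(150529 + \left(432 + 2 \cdot 87^{2}\right)\right) - 5033 = \left(150529 + \left(432 + 2 \cdot 7569\right)\right) - 5033 = \left(150529 + \left(432 + 15138\right)\right) - 5033 = \left(150529 + 15570\right) - 5033 = 166099 - 5033 = 161066$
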